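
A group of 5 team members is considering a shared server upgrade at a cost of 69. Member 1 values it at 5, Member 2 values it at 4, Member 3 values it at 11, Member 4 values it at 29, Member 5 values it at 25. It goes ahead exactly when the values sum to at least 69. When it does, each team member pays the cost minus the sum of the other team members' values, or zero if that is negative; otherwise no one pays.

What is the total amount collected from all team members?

50

Total value 74 ≥ cost 69, so it is built.
Member 1: others sum to 69; max(0, 69 - 69) = 0.
Member 2: others sum to 70; max(0, 69 - 70) = 0.
Member 3: others sum to 63; max(0, 69 - 63) = 6.
Member 4: others sum to 45; max(0, 69 - 45) = 24.
Member 5: others sum to 49; max(0, 69 - 49) = 20.
Total collected = 0 + 0 + 6 + 24 + 20 = 50.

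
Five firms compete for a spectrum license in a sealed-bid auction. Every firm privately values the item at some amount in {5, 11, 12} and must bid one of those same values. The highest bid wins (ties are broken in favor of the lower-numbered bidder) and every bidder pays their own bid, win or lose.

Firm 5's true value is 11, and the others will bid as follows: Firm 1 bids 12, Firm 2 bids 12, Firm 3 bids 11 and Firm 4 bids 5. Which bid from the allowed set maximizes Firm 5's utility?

Bid 5: loses but pays 5, utility -5.
Bid 11: loses but pays 11, utility -11.
Bid 12: loses but pays 12, utility -12.
The best choice is 5 with utility -5.

5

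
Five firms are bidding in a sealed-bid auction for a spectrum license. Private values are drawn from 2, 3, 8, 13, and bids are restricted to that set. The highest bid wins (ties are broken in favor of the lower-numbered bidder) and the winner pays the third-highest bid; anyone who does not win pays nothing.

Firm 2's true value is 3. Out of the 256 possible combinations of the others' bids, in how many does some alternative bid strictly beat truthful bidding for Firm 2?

Others bid (2, 2, 2, 8): truth gives 0; bid 8 gives 1 > 0. Violating.
Others bid (2, 2, 2, 13): truth gives 0; bid 13 gives 1 > 0. Violating.
Others bid (2, 2, 8, 2): truth gives 0; bid 8 gives 1 > 0. Violating.
Others bid (2, 2, 13, 2): truth gives 0; bid 13 gives 1 > 0. Violating.
Others bid (2, 2, 2, 2): truth gives 1; no alternative beats it.
Others bid (2, 2, 2, 3): truth gives 1; no alternative beats it.
(Checking all 256 profiles: 8 have a profitable deviation, 248 do not.)

8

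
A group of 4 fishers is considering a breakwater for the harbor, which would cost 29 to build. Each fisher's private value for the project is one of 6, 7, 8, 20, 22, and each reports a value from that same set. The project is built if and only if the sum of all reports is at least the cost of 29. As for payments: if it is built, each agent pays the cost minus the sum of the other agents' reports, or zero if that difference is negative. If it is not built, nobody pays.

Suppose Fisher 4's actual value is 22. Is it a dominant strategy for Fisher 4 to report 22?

Yes

Check each profile of the others' reports and compare truth against every alternative report.
Others report (6, 6, 20): truth gives 22, best alternative gives 22.
Others report (6, 6, 22): truth gives 22, best alternative gives 22.
Others report (6, 7, 20): truth gives 22, best alternative gives 22.
Others report (6, 7, 22): truth gives 22, best alternative gives 22.
Others report (6, 8, 20): truth gives 22, best alternative gives 22.
Others report (6, 8, 22): truth gives 22, best alternative gives 22.
(Remaining 119 profiles checked similarly; truth is weakly best in each.)
In every case the truthful report is at least as good as any alternative, so it is a dominant strategy.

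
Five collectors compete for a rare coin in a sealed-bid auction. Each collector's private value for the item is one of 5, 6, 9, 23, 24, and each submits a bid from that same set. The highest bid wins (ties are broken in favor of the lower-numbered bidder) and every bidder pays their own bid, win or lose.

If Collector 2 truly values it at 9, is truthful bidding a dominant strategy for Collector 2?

No

Consider the case where Collector 1 bids 5, Collector 3 bids 5, Collector 4 bids 5 and Collector 5 bids 5.
Truthful bid 9: wins, pays 9, utility 9 - 9 = 0.
Bid 6 instead: wins, pays 6, utility 9 - 6 = 3.
Since 3 > 0, bidding 6 is strictly better here, so truthful bidding is not dominant.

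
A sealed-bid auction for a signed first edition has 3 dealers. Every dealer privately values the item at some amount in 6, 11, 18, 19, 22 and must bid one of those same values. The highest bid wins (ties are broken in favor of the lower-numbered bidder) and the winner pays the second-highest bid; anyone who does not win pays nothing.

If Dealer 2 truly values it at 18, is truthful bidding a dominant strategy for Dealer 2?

Check each profile of the others' bids and compare truth against every alternative bid.
Others bid (6, 6): truth gives 12, best alternative gives 12.
Others bid (6, 11): truth gives 7, best alternative gives 7.
Others bid (11, 6): truth gives 7, best alternative gives 7.
Others bid (11, 11): truth gives 7, best alternative gives 7.
Others bid (6, 18): truth gives 0, best alternative gives 0.
Others bid (6, 19): truth gives 0, best alternative gives 0.
(Remaining 19 profiles checked similarly; truth is weakly best in each.)
In every case the truthful bid is at least as good as any alternative, so it is a dominant strategy.

Yes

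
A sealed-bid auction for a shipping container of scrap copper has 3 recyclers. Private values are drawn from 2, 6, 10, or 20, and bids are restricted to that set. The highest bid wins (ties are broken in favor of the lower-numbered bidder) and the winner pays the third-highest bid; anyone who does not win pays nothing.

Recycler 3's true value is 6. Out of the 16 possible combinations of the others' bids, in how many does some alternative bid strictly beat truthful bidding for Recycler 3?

Others bid (2, 6): truth gives 0; bid 10 gives 4 > 0. Violating.
Others bid (2, 10): truth gives 0; bid 20 gives 4 > 0. Violating.
Others bid (6, 2): truth gives 0; bid 10 gives 4 > 0. Violating.
Others bid (10, 2): truth gives 0; bid 20 gives 4 > 0. Violating.
Others bid (2, 2): truth gives 4; no alternative beats it.
Others bid (2, 20): truth gives 0; no alternative beats it.
(Checking all 16 profiles: 4 have a profitable deviation, 12 do not.)

4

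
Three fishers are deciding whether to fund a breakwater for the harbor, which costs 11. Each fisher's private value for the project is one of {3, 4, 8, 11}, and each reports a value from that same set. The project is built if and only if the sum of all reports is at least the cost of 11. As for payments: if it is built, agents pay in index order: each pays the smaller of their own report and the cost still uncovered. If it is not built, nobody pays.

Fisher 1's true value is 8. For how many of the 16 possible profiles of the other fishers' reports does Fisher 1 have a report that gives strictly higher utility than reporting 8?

Others report (3, 4): truth gives 0; report 4 gives 4 > 0. Violating.
Others report (3, 8): truth gives 0; report 3 gives 5 > 0. Violating.
Others report (3, 11): truth gives 0; report 3 gives 5 > 0. Violating.
Others report (4, 3): truth gives 0; report 4 gives 4 > 0. Violating.
Others report (3, 3): truth gives 0; no alternative beats it.
(Checking all 16 profiles: 15 have a profitable deviation, 1 does not.)

15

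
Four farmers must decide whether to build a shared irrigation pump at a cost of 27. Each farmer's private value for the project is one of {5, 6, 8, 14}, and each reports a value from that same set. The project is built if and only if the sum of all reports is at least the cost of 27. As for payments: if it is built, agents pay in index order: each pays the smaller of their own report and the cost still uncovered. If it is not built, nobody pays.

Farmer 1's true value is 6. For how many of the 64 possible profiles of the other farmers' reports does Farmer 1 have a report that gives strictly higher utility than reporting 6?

41

Others report (5, 5, 14): truth gives 0; report 5 gives 1 > 0. Violating.
Others report (5, 6, 14): truth gives 0; report 5 gives 1 > 0. Violating.
Others report (5, 8, 14): truth gives 0; report 5 gives 1 > 0. Violating.
Others report (5, 14, 5): truth gives 0; report 5 gives 1 > 0. Violating.
Others report (5, 5, 5): truth gives 0; no alternative beats it.
Others report (5, 5, 6): truth gives 0; no alternative beats it.
(Checking all 64 profiles: 41 have a profitable deviation, 23 do not.)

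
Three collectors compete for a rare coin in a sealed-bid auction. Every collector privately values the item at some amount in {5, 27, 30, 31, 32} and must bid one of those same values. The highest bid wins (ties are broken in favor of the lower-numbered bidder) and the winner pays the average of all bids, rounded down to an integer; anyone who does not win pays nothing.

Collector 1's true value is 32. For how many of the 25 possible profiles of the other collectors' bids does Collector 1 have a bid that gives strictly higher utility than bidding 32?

10

Others bid (5, 5): truth gives 18; bid 5 gives 27 > 18. Violating.
Others bid (5, 27): truth gives 11; bid 27 gives 13 > 11. Violating.
Others bid (5, 30): truth gives 10; bid 30 gives 11 > 10. Violating.
Others bid (27, 5): truth gives 11; bid 27 gives 13 > 11. Violating.
Others bid (5, 31): truth gives 10; no alternative beats it.
Others bid (5, 32): truth gives 9; no alternative beats it.
(Checking all 25 profiles: 10 have a profitable deviation, 15 do not.)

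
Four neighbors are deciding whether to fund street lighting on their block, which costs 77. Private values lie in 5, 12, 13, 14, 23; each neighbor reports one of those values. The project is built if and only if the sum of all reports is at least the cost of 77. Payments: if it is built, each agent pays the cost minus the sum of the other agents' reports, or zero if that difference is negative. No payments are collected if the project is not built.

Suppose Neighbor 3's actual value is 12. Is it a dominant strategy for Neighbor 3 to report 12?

Check each profile of the others' reports and compare truth against every alternative report.
Others report (23, 23, 23): truth gives 4, best alternative gives 4.
Others report (5, 5, 5): truth gives 0, best alternative gives 0.
Others report (5, 5, 12): truth gives 0, best alternative gives 0.
Others report (5, 5, 13): truth gives 0, best alternative gives 0.
Others report (5, 5, 14): truth gives 0, best alternative gives 0.
Others report (5, 5, 23): truth gives 0, best alternative gives 0.
(Remaining 119 profiles checked similarly; truth is weakly best in each.)
In every case the truthful report is at least as good as any alternative, so it is a dominant strategy.

Yes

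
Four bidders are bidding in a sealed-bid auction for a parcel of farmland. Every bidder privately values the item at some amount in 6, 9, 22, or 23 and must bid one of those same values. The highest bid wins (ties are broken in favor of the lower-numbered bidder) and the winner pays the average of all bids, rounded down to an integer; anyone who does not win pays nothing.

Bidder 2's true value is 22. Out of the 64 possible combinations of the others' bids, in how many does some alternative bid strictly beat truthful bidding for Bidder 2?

30

Others bid (6, 6, 6): truth gives 12; bid 9 gives 16 > 12. Violating.
Others bid (6, 6, 9): truth gives 12; bid 9 gives 15 > 12. Violating.
Others bid (6, 6, 23): truth gives 0; bid 23 gives 8 > 0. Violating.
Others bid (6, 9, 6): truth gives 12; bid 9 gives 15 > 12. Violating.
Others bid (6, 6, 22): truth gives 8; no alternative beats it.
Others bid (6, 9, 22): truth gives 8; no alternative beats it.
(Checking all 64 profiles: 30 have a profitable deviation, 34 do not.)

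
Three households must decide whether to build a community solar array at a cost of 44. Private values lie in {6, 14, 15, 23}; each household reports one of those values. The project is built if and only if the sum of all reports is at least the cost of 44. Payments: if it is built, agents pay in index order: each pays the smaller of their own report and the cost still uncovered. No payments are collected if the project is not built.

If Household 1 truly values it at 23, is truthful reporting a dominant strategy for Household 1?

Consider the case where Household 2 reports 6 and Household 3 reports 23.
Truthful report 23: project built, pays 23, utility 23 - 23 = 0.
Report 15 instead: project built, pays 15, utility 23 - 15 = 8.
Since 8 > 0, reporting 15 is strictly better here, so truthful reporting is not dominant.

No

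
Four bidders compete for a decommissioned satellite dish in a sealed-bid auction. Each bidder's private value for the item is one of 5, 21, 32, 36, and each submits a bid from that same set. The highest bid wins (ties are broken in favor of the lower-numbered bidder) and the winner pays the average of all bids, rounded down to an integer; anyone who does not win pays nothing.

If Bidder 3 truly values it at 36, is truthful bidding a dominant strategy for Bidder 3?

Consider the case where Bidder 1 bids 5, Bidder 2 bids 5 and Bidder 4 bids 5.
Truthful bid 36: wins, pays 12, utility 36 - 12 = 24.
Bid 21 instead: wins, pays 9, utility 36 - 9 = 27.
Since 27 > 24, bidding 21 is strictly better here, so truthful bidding is not dominant.

No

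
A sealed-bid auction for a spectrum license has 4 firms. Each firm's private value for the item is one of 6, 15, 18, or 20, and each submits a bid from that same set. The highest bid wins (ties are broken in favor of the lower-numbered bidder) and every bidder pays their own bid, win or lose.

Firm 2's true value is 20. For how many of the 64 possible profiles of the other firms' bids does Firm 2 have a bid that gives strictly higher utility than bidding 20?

Others bid (6, 6, 6): truth gives 0; bid 15 gives 5 > 0. Violating.
Others bid (6, 6, 15): truth gives 0; bid 15 gives 5 > 0. Violating.
Others bid (6, 6, 18): truth gives 0; bid 18 gives 2 > 0. Violating.
Others bid (6, 15, 6): truth gives 0; bid 15 gives 5 > 0. Violating.
Others bid (6, 6, 20): truth gives 0; no alternative beats it.
Others bid (6, 15, 20): truth gives 0; no alternative beats it.
(Checking all 64 profiles: 34 have a profitable deviation, 30 do not.)

34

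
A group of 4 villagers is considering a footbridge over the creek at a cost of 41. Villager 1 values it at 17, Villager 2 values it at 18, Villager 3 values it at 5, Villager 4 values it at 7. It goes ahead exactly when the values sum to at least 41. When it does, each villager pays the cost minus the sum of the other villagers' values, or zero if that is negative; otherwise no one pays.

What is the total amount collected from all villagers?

Total value 47 ≥ cost 41, so it is built.
Villager 1: others sum to 30; max(0, 41 - 30) = 11.
Villager 2: others sum to 29; max(0, 41 - 29) = 12.
Villager 3: others sum to 42; max(0, 41 - 42) = 0.
Villager 4: others sum to 40; max(0, 41 - 40) = 1.
Total collected = 11 + 12 + 0 + 1 = 24.

24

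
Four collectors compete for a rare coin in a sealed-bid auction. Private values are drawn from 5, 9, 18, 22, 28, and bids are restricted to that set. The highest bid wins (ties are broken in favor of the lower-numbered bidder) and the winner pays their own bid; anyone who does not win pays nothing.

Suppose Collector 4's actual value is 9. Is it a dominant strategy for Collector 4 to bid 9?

Check each profile of the others' bids and compare truth against every alternative bid.
Others bid (5, 5, 5): truth gives 0, best alternative gives 0.
Others bid (5, 5, 9): truth gives 0, best alternative gives 0.
Others bid (5, 5, 18): truth gives 0, best alternative gives 0.
Others bid (5, 5, 22): truth gives 0, best alternative gives 0.
Others bid (5, 5, 28): truth gives 0, best alternative gives 0.
Others bid (5, 9, 5): truth gives 0, best alternative gives 0.
(Remaining 119 profiles checked similarly; truth is weakly best in each.)
In every case the truthful bid is at least as good as any alternative, so it is a dominant strategy.

Yes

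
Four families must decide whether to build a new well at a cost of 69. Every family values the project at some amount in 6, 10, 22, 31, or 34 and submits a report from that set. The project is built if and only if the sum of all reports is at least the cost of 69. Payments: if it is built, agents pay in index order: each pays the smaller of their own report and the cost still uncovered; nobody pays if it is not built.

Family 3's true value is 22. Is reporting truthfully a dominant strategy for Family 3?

No

Consider the case where Family 1 reports 6, Family 2 reports 22 and Family 4 reports 31.
Truthful report 22: project built, pays 22, utility 22 - 22 = 0.
Report 10 instead: project built, pays 10, utility 22 - 10 = 12.
Since 12 > 0, reporting 10 is strictly better here, so truthful reporting is not dominant.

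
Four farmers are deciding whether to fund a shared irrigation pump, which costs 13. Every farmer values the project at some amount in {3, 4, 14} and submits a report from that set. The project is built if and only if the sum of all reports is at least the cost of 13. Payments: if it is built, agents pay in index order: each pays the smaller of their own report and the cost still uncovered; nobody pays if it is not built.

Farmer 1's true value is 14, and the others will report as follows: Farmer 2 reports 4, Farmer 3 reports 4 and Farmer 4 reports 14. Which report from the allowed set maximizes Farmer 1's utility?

Report 3: project built, pays 3, utility 14 - 3 = 11.
Report 4: project built, pays 4, utility 14 - 4 = 10.
Report 14: project built, pays 13, utility 14 - 13 = 1.
The best choice is 3 with utility 11.

3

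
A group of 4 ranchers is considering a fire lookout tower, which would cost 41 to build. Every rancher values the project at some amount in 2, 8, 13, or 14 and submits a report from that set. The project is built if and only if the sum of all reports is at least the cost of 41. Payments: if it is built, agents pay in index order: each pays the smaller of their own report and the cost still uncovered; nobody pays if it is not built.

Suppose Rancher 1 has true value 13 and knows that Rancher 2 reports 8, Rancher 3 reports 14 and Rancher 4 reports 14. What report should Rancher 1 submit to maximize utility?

8

Report 2: project not built, utility 0.
Report 8: project built, pays 8, utility 13 - 8 = 5.
Report 13: project built, pays 13, utility 13 - 13 = 0.
Report 14: project built, pays 14, utility 13 - 14 = -1.
The best choice is 8 with utility 5.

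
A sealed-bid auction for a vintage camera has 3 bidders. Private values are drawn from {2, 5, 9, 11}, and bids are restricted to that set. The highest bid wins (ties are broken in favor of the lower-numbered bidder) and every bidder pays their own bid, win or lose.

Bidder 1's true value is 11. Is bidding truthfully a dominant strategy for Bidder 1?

No

Consider the case where Bidder 2 bids 2 and Bidder 3 bids 2.
Truthful bid 11: wins, pays 11, utility 11 - 11 = 0.
Bid 2 instead: wins, pays 2, utility 11 - 2 = 9.
Since 9 > 0, bidding 2 is strictly better here, so truthful bidding is not dominant.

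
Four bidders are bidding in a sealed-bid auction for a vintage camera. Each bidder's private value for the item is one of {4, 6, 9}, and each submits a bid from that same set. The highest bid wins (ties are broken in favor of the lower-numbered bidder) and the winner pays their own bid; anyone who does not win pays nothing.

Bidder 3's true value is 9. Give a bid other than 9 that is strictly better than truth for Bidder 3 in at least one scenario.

Suppose Bidder 1 bids 4, Bidder 2 bids 4 and Bidder 4 bids 4.
Bid 9: wins, pays 9, utility 9 - 9 = 0.
Bid 6: wins, pays 6, utility 9 - 6 = 3.
So bidding 6 beats truth here (3 > 0).

6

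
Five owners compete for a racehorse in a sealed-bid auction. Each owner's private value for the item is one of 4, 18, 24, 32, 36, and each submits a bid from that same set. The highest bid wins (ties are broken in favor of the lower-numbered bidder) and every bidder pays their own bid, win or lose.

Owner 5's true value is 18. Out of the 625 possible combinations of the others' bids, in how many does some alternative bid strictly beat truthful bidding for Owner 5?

Others bid (4, 4, 4, 18): truth gives -18; bid 4 gives -4 > -18. Violating.
Others bid (4, 4, 4, 24): truth gives -18; bid 4 gives -4 > -18. Violating.
Others bid (4, 4, 4, 32): truth gives -18; bid 4 gives -4 > -18. Violating.
Others bid (4, 4, 4, 36): truth gives -18; bid 4 gives -4 > -18. Violating.
Others bid (4, 4, 4, 4): truth gives 0; no alternative beats it.
(Checking all 625 profiles: 624 have a profitable deviation, 1 does not.)

624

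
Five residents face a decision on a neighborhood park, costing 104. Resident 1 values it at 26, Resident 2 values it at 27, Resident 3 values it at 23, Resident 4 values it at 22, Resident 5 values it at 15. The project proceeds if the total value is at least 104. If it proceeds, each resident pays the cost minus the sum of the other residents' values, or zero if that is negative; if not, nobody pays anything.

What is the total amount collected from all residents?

68

Total value 113 ≥ cost 104, so it is built.
Resident 1: others sum to 87; max(0, 104 - 87) = 17.
Resident 2: others sum to 86; max(0, 104 - 86) = 18.
Resident 3: others sum to 90; max(0, 104 - 90) = 14.
Resident 4: others sum to 91; max(0, 104 - 91) = 13.
Resident 5: others sum to 98; max(0, 104 - 98) = 6.
Total collected = 17 + 18 + 14 + 13 + 6 = 68.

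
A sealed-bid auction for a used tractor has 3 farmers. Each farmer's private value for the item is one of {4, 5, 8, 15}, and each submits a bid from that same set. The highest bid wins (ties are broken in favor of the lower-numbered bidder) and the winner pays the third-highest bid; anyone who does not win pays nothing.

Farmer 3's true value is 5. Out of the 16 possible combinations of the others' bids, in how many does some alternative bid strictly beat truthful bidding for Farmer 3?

4

Others bid (4, 5): truth gives 0; bid 8 gives 1 > 0. Violating.
Others bid (4, 8): truth gives 0; bid 15 gives 1 > 0. Violating.
Others bid (5, 4): truth gives 0; bid 8 gives 1 > 0. Violating.
Others bid (8, 4): truth gives 0; bid 15 gives 1 > 0. Violating.
Others bid (4, 4): truth gives 1; no alternative beats it.
Others bid (4, 15): truth gives 0; no alternative beats it.
(Checking all 16 profiles: 4 have a profitable deviation, 12 do not.)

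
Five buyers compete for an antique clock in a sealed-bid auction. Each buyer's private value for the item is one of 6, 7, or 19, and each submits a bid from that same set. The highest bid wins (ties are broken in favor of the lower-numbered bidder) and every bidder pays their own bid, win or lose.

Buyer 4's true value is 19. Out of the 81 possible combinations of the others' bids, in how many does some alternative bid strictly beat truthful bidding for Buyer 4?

Others bid (6, 6, 6, 6): truth gives 0; bid 7 gives 12 > 0. Violating.
Others bid (6, 6, 6, 7): truth gives 0; bid 7 gives 12 > 0. Violating.
Others bid (6, 6, 19, 6): truth gives -19; bid 6 gives -6 > -19. Violating.
Others bid (6, 6, 19, 7): truth gives -19; bid 6 gives -6 > -19. Violating.
Others bid (6, 6, 6, 19): truth gives 0; no alternative beats it.
Others bid (6, 6, 7, 6): truth gives 0; no alternative beats it.
(Checking all 81 profiles: 59 have a profitable deviation, 22 do not.)

59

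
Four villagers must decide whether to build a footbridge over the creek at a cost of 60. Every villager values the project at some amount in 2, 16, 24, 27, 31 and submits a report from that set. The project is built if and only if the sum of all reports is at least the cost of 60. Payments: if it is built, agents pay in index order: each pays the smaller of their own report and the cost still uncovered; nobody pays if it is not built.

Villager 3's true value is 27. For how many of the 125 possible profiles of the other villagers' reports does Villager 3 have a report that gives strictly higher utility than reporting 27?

84

Others report (2, 16, 24): truth gives 0; report 24 gives 3 > 0. Violating.
Others report (2, 16, 27): truth gives 0; report 16 gives 11 > 0. Violating.
Others report (2, 16, 31): truth gives 0; report 16 gives 11 > 0. Violating.
Others report (2, 24, 16): truth gives 0; report 24 gives 3 > 0. Violating.
Others report (2, 2, 2): truth gives 0; no alternative beats it.
Others report (2, 2, 16): truth gives 0; no alternative beats it.
(Checking all 125 profiles: 84 have a profitable deviation, 41 do not.)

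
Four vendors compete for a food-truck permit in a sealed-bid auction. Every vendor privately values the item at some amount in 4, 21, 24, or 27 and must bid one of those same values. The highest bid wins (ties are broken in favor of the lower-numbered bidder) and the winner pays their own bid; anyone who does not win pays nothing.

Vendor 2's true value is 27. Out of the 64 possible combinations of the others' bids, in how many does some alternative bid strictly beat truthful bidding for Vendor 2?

Others bid (4, 4, 4): truth gives 0; bid 21 gives 6 > 0. Violating.
Others bid (4, 4, 21): truth gives 0; bid 21 gives 6 > 0. Violating.
Others bid (4, 4, 24): truth gives 0; bid 24 gives 3 > 0. Violating.
Others bid (4, 21, 4): truth gives 0; bid 21 gives 6 > 0. Violating.
Others bid (4, 4, 27): truth gives 0; no alternative beats it.
Others bid (4, 21, 27): truth gives 0; no alternative beats it.
(Checking all 64 profiles: 18 have a profitable deviation, 46 do not.)

18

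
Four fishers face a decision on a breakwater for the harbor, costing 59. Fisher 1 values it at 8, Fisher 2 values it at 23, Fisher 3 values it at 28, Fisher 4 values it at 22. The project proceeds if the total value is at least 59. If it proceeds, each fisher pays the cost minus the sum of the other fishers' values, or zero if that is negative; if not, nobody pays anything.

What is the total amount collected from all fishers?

Total value 81 ≥ cost 59, so it is built.
Fisher 1: others sum to 73; max(0, 59 - 73) = 0.
Fisher 2: others sum to 58; max(0, 59 - 58) = 1.
Fisher 3: others sum to 53; max(0, 59 - 53) = 6.
Fisher 4: others sum to 59; max(0, 59 - 59) = 0.
Total collected = 0 + 1 + 6 + 0 = 7.

7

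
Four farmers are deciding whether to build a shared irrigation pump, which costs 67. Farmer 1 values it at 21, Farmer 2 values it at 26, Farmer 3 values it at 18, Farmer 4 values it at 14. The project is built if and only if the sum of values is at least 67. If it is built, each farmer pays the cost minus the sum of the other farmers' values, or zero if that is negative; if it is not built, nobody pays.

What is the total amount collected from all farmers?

Total value 79 ≥ cost 67, so it is built.
Farmer 1: others sum to 58; max(0, 67 - 58) = 9.
Farmer 2: others sum to 53; max(0, 67 - 53) = 14.
Farmer 3: others sum to 61; max(0, 67 - 61) = 6.
Farmer 4: others sum to 65; max(0, 67 - 65) = 2.
Total collected = 9 + 14 + 6 + 2 = 31.

31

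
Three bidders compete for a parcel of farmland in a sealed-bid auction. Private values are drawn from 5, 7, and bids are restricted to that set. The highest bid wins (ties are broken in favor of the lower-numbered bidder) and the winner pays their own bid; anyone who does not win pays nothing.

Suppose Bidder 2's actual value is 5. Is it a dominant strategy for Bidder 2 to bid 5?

Check each profile of the others' bids and compare truth against every alternative bid.
Others bid (5, 5): truth gives 0, best alternative gives -2.
Others bid (5, 7): truth gives 0, best alternative gives -2.
Others bid (7, 5): truth gives 0, best alternative gives 0.
Others bid (7, 7): truth gives 0, best alternative gives 0.
In every case the truthful bid is at least as good as any alternative, so it is a dominant strategy.

Yes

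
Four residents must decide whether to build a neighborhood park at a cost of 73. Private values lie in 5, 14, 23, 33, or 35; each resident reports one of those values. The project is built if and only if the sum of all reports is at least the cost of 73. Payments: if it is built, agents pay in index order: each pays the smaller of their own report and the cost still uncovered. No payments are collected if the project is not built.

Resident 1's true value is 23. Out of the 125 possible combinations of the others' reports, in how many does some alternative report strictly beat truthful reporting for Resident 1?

84

Others report (5, 23, 33): truth gives 0; report 14 gives 9 > 0. Violating.
Others report (5, 23, 35): truth gives 0; report 14 gives 9 > 0. Violating.
Others report (5, 33, 23): truth gives 0; report 14 gives 9 > 0. Violating.
Others report (5, 33, 33): truth gives 0; report 5 gives 18 > 0. Violating.
Others report (5, 5, 5): truth gives 0; no alternative beats it.
Others report (5, 5, 14): truth gives 0; no alternative beats it.
(Checking all 125 profiles: 84 have a profitable deviation, 41 do not.)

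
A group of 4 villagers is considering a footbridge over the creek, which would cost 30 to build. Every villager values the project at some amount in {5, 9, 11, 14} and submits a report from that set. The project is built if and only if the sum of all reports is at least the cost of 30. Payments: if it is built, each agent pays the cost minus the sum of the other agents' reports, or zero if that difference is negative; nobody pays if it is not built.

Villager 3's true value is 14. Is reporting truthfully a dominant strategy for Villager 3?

Check each profile of the others' reports and compare truth against every alternative report.
Others report (5, 11, 14): truth gives 14, best alternative gives 14.
Others report (5, 14, 11): truth gives 14, best alternative gives 14.
Others report (5, 14, 14): truth gives 14, best alternative gives 14.
Others report (9, 9, 14): truth gives 14, best alternative gives 14.
Others report (9, 11, 11): truth gives 14, best alternative gives 14.
Others report (9, 11, 14): truth gives 14, best alternative gives 14.
(Remaining 58 profiles checked similarly; truth is weakly best in each.)
In every case the truthful report is at least as good as any alternative, so it is a dominant strategy.

Yes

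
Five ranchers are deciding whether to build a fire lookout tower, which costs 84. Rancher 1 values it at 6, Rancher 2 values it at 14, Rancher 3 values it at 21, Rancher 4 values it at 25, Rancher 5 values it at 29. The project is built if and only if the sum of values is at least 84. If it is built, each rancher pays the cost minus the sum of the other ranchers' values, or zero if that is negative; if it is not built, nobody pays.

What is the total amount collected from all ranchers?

Total value 95 ≥ cost 84, so it is built.
Rancher 1: others sum to 89; max(0, 84 - 89) = 0.
Rancher 2: others sum to 81; max(0, 84 - 81) = 3.
Rancher 3: others sum to 74; max(0, 84 - 74) = 10.
Rancher 4: others sum to 70; max(0, 84 - 70) = 14.
Rancher 5: others sum to 66; max(0, 84 - 66) = 18.
Total collected = 0 + 3 + 10 + 14 + 18 = 45.

45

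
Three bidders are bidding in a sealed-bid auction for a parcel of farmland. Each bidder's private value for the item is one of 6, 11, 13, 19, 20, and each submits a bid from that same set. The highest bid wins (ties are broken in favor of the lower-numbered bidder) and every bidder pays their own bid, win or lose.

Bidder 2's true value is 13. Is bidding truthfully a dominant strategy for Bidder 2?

No

Consider the case where Bidder 1 bids 6 and Bidder 3 bids 6.
Truthful bid 13: wins, pays 13, utility 13 - 13 = 0.
Bid 11 instead: wins, pays 11, utility 13 - 11 = 2.
Since 2 > 0, bidding 11 is strictly better here, so truthful bidding is not dominant.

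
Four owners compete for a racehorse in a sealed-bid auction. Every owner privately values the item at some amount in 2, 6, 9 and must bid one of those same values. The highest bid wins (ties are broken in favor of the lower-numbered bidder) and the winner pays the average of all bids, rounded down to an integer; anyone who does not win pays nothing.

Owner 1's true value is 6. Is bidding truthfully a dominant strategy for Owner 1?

Consider the case where Owner 2 bids 2, Owner 3 bids 2 and Owner 4 bids 2.
Truthful bid 6: wins, pays 3, utility 6 - 3 = 3.
Bid 2 instead: wins, pays 2, utility 6 - 2 = 4.
Since 4 > 3, bidding 2 is strictly better here, so truthful bidding is not dominant.

No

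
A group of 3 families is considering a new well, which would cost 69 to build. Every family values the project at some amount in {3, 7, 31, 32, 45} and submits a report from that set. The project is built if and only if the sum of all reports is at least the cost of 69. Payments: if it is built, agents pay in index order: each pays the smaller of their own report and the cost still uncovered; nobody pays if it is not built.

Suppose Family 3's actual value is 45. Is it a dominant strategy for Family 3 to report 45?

Yes

Check each profile of the others' reports and compare truth against every alternative report.
Others report (3, 32): truth gives 11, best alternative gives 0.
Others report (32, 3): truth gives 11, best alternative gives 0.
Others report (3, 31): truth gives 10, best alternative gives 0.
Others report (31, 3): truth gives 10, best alternative gives 0.
Others report (31, 45): truth gives 45, best alternative gives 45.
Others report (32, 45): truth gives 45, best alternative gives 45.
(Remaining 19 profiles checked similarly; truth is weakly best in each.)
In every case the truthful report is at least as good as any alternative, so it is a dominant strategy.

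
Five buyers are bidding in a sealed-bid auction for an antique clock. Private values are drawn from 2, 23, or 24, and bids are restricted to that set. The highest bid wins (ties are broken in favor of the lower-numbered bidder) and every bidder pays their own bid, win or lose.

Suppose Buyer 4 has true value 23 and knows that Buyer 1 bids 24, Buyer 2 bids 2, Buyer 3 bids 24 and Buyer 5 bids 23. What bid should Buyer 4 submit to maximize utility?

2

Bid 2: loses but pays 2, utility -2.
Bid 23: loses but pays 23, utility -23.
Bid 24: loses but pays 24, utility -24.
The best choice is 2 with utility -2.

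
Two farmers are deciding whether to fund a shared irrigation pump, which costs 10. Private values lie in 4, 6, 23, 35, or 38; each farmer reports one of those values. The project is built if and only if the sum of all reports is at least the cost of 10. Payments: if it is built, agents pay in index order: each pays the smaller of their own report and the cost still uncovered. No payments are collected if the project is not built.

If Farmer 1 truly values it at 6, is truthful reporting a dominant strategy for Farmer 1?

Consider the case where Farmer 2 reports 6.
Truthful report 6: project built, pays 6, utility 6 - 6 = 0.
Report 4 instead: project built, pays 4, utility 6 - 4 = 2.
Since 2 > 0, reporting 4 is strictly better here, so truthful reporting is not dominant.

No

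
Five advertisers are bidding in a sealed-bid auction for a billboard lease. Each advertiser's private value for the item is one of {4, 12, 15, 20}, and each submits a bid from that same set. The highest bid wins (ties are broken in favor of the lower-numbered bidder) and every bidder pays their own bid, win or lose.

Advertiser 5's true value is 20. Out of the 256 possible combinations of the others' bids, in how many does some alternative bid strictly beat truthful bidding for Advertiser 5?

191

Others bid (4, 4, 4, 4): truth gives 0; bid 12 gives 8 > 0. Violating.
Others bid (4, 4, 4, 12): truth gives 0; bid 15 gives 5 > 0. Violating.
Others bid (4, 4, 4, 20): truth gives -20; bid 4 gives -4 > -20. Violating.
Others bid (4, 4, 12, 4): truth gives 0; bid 15 gives 5 > 0. Violating.
Others bid (4, 4, 4, 15): truth gives 0; no alternative beats it.
Others bid (4, 4, 12, 15): truth gives 0; no alternative beats it.
(Checking all 256 profiles: 191 have a profitable deviation, 65 do not.)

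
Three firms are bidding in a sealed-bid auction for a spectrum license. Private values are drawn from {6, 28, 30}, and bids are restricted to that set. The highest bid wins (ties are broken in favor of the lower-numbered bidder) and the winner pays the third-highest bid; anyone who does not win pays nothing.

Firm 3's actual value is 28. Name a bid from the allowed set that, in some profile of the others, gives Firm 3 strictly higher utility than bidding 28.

30

Suppose Firm 1 bids 6 and Firm 2 bids 28.
Bid 28: loses, pays 0, utility 0.
Bid 30: wins, pays 6, utility 28 - 6 = 22.
So bidding 30 beats truth here (22 > 0).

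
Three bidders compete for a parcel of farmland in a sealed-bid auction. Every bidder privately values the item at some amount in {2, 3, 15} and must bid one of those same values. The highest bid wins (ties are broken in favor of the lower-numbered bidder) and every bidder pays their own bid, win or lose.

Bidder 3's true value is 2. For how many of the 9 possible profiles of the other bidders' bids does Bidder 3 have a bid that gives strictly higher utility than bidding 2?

Others bid (2, 2): truth gives -2; bid 3 gives -1 > -2. Violating.
Others bid (2, 3): truth gives -2; no alternative beats it.
Others bid (2, 15): truth gives -2; no alternative beats it.
(Checking all 9 profiles: 1 has a profitable deviation, 8 do not.)

1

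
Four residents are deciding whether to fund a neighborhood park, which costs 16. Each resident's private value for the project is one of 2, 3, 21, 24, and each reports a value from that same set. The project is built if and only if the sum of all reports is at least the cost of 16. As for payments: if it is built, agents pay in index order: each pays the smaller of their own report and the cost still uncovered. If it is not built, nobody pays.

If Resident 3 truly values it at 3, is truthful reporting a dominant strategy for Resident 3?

Consider the case where Resident 1 reports 2, Resident 2 reports 2 and Resident 4 reports 21.
Truthful report 3: project built, pays 3, utility 3 - 3 = 0.
Report 2 instead: project built, pays 2, utility 3 - 2 = 1.
Since 1 > 0, reporting 2 is strictly better here, so truthful reporting is not dominant.

No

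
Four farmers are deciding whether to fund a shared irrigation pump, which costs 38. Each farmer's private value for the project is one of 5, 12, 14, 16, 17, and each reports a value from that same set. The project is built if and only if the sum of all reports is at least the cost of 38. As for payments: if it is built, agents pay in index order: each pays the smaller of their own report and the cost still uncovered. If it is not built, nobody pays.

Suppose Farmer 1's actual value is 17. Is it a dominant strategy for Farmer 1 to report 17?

Consider the case where Farmer 2 reports 5, Farmer 3 reports 5 and Farmer 4 reports 12.
Truthful report 17: project built, pays 17, utility 17 - 17 = 0.
Report 16 instead: project built, pays 16, utility 17 - 16 = 1.
Since 1 > 0, reporting 16 is strictly better here, so truthful reporting is not dominant.

No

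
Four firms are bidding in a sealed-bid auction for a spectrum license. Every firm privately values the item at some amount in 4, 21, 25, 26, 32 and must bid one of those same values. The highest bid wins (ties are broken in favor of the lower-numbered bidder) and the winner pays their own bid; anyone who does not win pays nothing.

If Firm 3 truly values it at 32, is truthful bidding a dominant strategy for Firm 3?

Consider the case where Firm 1 bids 4, Firm 2 bids 4 and Firm 4 bids 4.
Truthful bid 32: wins, pays 32, utility 32 - 32 = 0.
Bid 21 instead: wins, pays 21, utility 32 - 21 = 11.
Since 11 > 0, bidding 21 is strictly better here, so truthful bidding is not dominant.

No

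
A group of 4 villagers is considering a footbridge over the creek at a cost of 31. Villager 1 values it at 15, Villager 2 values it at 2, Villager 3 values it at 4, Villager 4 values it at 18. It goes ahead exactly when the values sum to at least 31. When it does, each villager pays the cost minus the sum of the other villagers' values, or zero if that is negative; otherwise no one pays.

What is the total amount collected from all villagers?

17

Total value 39 ≥ cost 31, so it is built.
Villager 1: others sum to 24; max(0, 31 - 24) = 7.
Villager 2: others sum to 37; max(0, 31 - 37) = 0.
Villager 3: others sum to 35; max(0, 31 - 35) = 0.
Villager 4: others sum to 21; max(0, 31 - 21) = 10.
Total collected = 7 + 0 + 0 + 10 = 17.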